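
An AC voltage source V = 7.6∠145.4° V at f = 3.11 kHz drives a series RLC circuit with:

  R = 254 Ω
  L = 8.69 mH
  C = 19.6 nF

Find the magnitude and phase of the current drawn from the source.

Step 1 — Angular frequency: ω = 2π·f = 2π·3110 = 1.954e+04 rad/s.
Step 2 — Component impedances:
  R: Z = R = 254 Ω
  L: Z = jωL = j·1.954e+04·0.00869 = 0 + j169.8 Ω
  C: Z = 1/(jωC) = -j/(ω·C) = 0 - j2611 Ω
Step 3 — Series combination: Z_total = R + L + C = 254 - j2441 Ω = 2454∠-84.1° Ω.
Step 4 — Source phasor: V = 7.6∠145.4° V = -6.256 + j4.316 V.
Step 5 — Ohm's law: I = V / Z_total = (-6.256 + j4.316) / (254 - j2441) = -0.002013 - j0.002353 A.
Step 6 — Convert to polar: |I| = 0.003097 A, ∠I = -130.5°.

I = 0.003097∠-130.5° A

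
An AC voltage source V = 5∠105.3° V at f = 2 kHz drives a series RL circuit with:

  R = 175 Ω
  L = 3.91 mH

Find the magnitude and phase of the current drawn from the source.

Step 1 — Angular frequency: ω = 2π·f = 2π·2000 = 1.257e+04 rad/s.
Step 2 — Component impedances:
  R: Z = R = 175 Ω
  L: Z = jωL = j·1.257e+04·0.00391 = 0 + j49.13 Ω
Step 3 — Series combination: Z_total = R + L = 175 + j49.13 Ω = 181.8∠15.7° Ω.
Step 4 — Source phasor: V = 5∠105.3° V = -1.319 + j4.823 V.
Step 5 — Ohm's law: I = V / Z_total = (-1.319 + j4.823) / (175 + j49.13) = 0.0001839 + j0.02751 A.
Step 6 — Convert to polar: |I| = 0.02751 A, ∠I = 89.6°.

I = 0.02751∠89.6° A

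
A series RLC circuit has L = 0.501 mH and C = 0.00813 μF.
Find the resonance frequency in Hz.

Step 1 — Resonance condition Im(Z)=0 gives ω₀ = 1/√(LC).
Step 2 — ω₀ = 1/√(0.000501·8.13e-09) = 4.955e+05 rad/s.
Step 3 — f₀ = ω₀/(2π) = 7.886e+04 Hz.

f₀ = 7.886e+04 Hz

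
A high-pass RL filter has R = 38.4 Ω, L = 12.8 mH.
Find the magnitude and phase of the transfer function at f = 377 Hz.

Step 1 — Angular frequency: ω = 2π·377 = 2369 rad/s.
Step 2 — Transfer function: H(jω) = jωL/(R + jωL).
Step 3 — Numerator jωL = j·30.32; denominator R + jωL = 38.4 + j30.32.
Step 4 — H = 0.384 + j0.4864.
Step 5 — Magnitude: |H| = 0.6197 (-4.2 dB); phase: φ = 51.7°.

|H| = 0.6197 (-4.2 dB), φ = 51.7°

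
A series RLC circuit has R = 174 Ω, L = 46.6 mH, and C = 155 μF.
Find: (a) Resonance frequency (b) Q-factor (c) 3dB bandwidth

Step 1 — Resonance: ω₀ = 1/√(LC) = 1/√(0.0466·0.000155) = 372.1 rad/s.
Step 2 — f₀ = ω₀/(2π) = 59.22 Hz.
Step 3 — Series Q: Q = ω₀L/R = 372.1·0.0466/174 = 0.09965.
Step 4 — Bandwidth: Δω = ω₀/Q = 3734 rad/s; BW = Δω/(2π) = 594.3 Hz.

(a) f₀ = 59.22 Hz  (b) Q = 0.09965  (c) BW = 594.3 Hz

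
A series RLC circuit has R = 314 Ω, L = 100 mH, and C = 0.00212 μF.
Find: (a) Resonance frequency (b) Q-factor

Step 1 — Resonance condition Im(Z)=0 gives ω₀ = 1/√(LC).
Step 2 — ω₀ = 1/√(0.1·2.12e-09) = 6.868e+04 rad/s.
Step 3 — f₀ = ω₀/(2π) = 1.093e+04 Hz.
Step 4 — Series Q: Q = ω₀L/R = 6.868e+04·0.1/314 = 21.87.

(a) f₀ = 1.093e+04 Hz  (b) Q = 21.87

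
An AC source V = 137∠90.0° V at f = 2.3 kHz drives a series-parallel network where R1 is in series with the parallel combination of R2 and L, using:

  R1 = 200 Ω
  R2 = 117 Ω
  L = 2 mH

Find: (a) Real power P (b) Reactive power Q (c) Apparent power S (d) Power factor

Step 1 — Angular frequency: ω = 2π·f = 2π·2300 = 1.445e+04 rad/s.
Step 2 — Component impedances:
  R1: Z = R = 200 Ω
  R2: Z = R = 117 Ω
  L: Z = jωL = j·1.445e+04·0.002 = 0 + j28.9 Ω
Step 3 — Parallel branch: R2 || L = 1/(1/R2 + 1/L) = 6.729 + j27.24 Ω.
Step 4 — Series with R1: Z_total = R1 + (R2 || L) = 206.7 + j27.24 Ω = 208.5∠7.5° Ω.
Step 5 — Source phasor: V = 137∠90.0° V = 0 + j137 V.
Step 6 — Current: I = V / Z = 0.08583 + j0.6514 A = 0.657∠82.5° A.
Step 7 — Complex power: S = V·I* = 89.24 + j11.76 VA.
Step 8 — Real power: P = Re(S) = 89.24 W.
Step 9 — Reactive power: Q = Im(S) = 11.76 VAR.
Step 10 — Apparent power: |S| = 90.01 VA.
Step 11 — Power factor: PF = P/|S| = 0.9914 (lagging).

(a) P = 89.24 W  (b) Q = 11.76 VAR  (c) S = 90.01 VA  (d) PF = 0.9914 (lagging)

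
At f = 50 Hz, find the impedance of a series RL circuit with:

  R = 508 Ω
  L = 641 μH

Step 1 — Angular frequency: ω = 2π·f = 2π·50 = 314.2 rad/s.
Step 2 — Component impedances:
  R: Z = R = 508 Ω
  L: Z = jωL = j·314.2·0.000641 = 0 + j0.2014 Ω
Step 3 — Series combination: Z_total = R + L = 508 + j0.2014 Ω = 508∠0.0° Ω.

Z = 508 + j0.2014 Ω = 508∠0.0° Ω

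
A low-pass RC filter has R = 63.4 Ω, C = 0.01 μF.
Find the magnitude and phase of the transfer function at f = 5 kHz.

Step 1 — Angular frequency: ω = 2π·5000 = 3.142e+04 rad/s.
Step 2 — Transfer function: H(jω) = 1/(1 + jωRC).
Step 3 — Denominator: 1 + jωRC = 1 + j·3.142e+04·63.4·1e-08 = 1 + j0.01992.
Step 4 — H = 0.9996 - j0.01991.
Step 5 — Magnitude: |H| = 0.9998 (-0.0 dB); phase: φ = -1.1°.

|H| = 0.9998 (-0.0 dB), φ = -1.1°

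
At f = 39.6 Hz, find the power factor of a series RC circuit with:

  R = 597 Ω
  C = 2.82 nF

Step 1 — Angular frequency: ω = 2π·f = 2π·39.6 = 248.8 rad/s.
Step 2 — Component impedances:
  R: Z = R = 597 Ω
  C: Z = 1/(jωC) = -j/(ω·C) = 0 - j1.425e+06 Ω
Step 3 — Series combination: Z_total = R + C = 597 - j1.425e+06 Ω = 1.425e+06∠-90.0° Ω.
Step 4 — Power factor: PF = cos(φ) = Re(Z)/|Z| = 597/1.425e+06 = 0.0004189.
Step 5 — Type: Im(Z) = -1.425e+06 ⇒ leading (phase φ = -90.0°).

PF = 0.0004189 (leading, φ = -90.0°)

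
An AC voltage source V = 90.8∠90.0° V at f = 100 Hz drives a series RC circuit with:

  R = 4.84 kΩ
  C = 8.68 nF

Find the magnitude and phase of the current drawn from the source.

Step 1 — Angular frequency: ω = 2π·f = 2π·100 = 628.3 rad/s.
Step 2 — Component impedances:
  R: Z = R = 4840 Ω
  C: Z = 1/(jωC) = -j/(ω·C) = 0 - j1.834e+05 Ω
Step 3 — Series combination: Z_total = R + C = 4840 - j1.834e+05 Ω = 1.834e+05∠-88.5° Ω.
Step 4 — Source phasor: V = 90.8∠90.0° V = 0 + j90.8 V.
Step 5 — Ohm's law: I = V / Z_total = (0 + j90.8) / (4840 - j1.834e+05) = -0.0004949 + j1.306e-05 A.
Step 6 — Convert to polar: |I| = 0.000495 A, ∠I = 178.5°.

I = 0.000495∠178.5° A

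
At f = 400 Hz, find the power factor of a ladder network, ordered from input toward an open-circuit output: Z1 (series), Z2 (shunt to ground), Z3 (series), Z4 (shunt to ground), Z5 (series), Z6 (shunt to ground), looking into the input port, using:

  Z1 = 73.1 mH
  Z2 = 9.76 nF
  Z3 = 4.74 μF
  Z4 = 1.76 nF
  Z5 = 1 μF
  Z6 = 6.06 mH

Step 1 — Angular frequency: ω = 2π·f = 2π·400 = 2513 rad/s.
Step 2 — Component impedances:
  Z1: Z = jωL = j·2513·0.0731 = 0 + j183.7 Ω
  Z2: Z = 1/(jωC) = -j/(ω·C) = 0 - j4.077e+04 Ω
  Z3: Z = 1/(jωC) = -j/(ω·C) = 0 - j83.94 Ω
  Z4: Z = 1/(jωC) = -j/(ω·C) = 0 - j2.261e+05 Ω
  Z5: Z = 1/(jωC) = -j/(ω·C) = 0 - j397.9 Ω
  Z6: Z = jωL = j·2513·0.00606 = 0 + j15.23 Ω
Step 3 — Ladder network (open output): work backward from the far end, alternating series and parallel combinations. Z_in = 0 - j277 Ω = 277∠-90.0° Ω.
Step 4 — Power factor: PF = cos(φ) = Re(Z)/|Z| = 0/277 = 0.
Step 5 — Type: Im(Z) = -277 ⇒ leading (phase φ = -90.0°).

PF = 0 (leading, φ = -90.0°)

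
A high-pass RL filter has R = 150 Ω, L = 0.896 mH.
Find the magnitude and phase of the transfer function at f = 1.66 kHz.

Step 1 — Angular frequency: ω = 2π·1660 = 1.043e+04 rad/s.
Step 2 — Transfer function: H(jω) = jωL/(R + jωL).
Step 3 — Numerator jωL = j·9.345; denominator R + jωL = 150 + j9.345.
Step 4 — H = 0.003867 + j0.06206.
Step 5 — Magnitude: |H| = 0.06218 (-24.1 dB); phase: φ = 86.4°.

|H| = 0.06218 (-24.1 dB), φ = 86.4°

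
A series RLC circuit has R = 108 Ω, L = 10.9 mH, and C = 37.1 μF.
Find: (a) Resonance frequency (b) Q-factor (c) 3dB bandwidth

Step 1 — Resonance: ω₀ = 1/√(LC) = 1/√(0.0109·3.71e-05) = 1573 rad/s.
Step 2 — f₀ = ω₀/(2π) = 250.3 Hz.
Step 3 — Series Q: Q = ω₀L/R = 1573·0.0109/108 = 0.1587.
Step 4 — Bandwidth: Δω = ω₀/Q = 9908 rad/s; BW = Δω/(2π) = 1577 Hz.

(a) f₀ = 250.3 Hz  (b) Q = 0.1587  (c) BW = 1577 Hz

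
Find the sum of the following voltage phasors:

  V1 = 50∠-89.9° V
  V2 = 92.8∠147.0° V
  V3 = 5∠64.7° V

Step 1 — Convert each phasor to rectangular form:
  V1 = 50·(cos(-89.9°) + j·sin(-89.9°)) = 0.08727 - j50 V
  V2 = 92.8·(cos(147.0°) + j·sin(147.0°)) = -77.83 + j50.54 V
  V3 = 5·(cos(64.7°) + j·sin(64.7°)) = 2.137 + j4.52 V
Step 2 — Sum components: V_total = -75.6 + j5.063 V.
Step 3 — Convert to polar: |V_total| = 75.77 V, ∠V_total = 176.2°.

V_total = 75.77∠176.2° V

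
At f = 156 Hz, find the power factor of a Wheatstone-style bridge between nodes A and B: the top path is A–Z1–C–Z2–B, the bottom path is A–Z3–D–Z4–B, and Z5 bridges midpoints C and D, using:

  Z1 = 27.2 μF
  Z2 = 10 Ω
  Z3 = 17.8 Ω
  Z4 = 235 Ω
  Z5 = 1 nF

Step 1 — Angular frequency: ω = 2π·f = 2π·156 = 980.2 rad/s.
Step 2 — Component impedances:
  Z1: Z = 1/(jωC) = -j/(ω·C) = 0 - j37.51 Ω
  Z2: Z = R = 10 Ω
  Z3: Z = R = 17.8 Ω
  Z4: Z = R = 235 Ω
  Z5: Z = 1/(jωC) = -j/(ω·C) = 0 - j1.02e+06 Ω
Step 3 — Bridge requires nodal analysis (the Z5 bridge couples midpoints C and D, so the two paths cannot be reduced to a simple series/parallel combination). Setting node B to ground and injecting 1 A at node A, the 3-node admittance system at A, C, D solves to V_A = Z_AB = 14.47 - j34.01 Ω = 36.97∠-66.9° Ω.
Step 4 — Power factor: PF = cos(φ) = Re(Z)/|Z| = 14.474/36.9656 = 0.3916.
Step 5 — Type: Im(Z) = -34.01 ⇒ leading (phase φ = -66.9°).

PF = 0.3916 (leading, φ = -66.9°)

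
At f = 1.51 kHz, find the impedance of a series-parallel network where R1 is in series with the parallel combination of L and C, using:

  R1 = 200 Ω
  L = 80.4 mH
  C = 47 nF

Step 1 — Angular frequency: ω = 2π·f = 2π·1510 = 9488 rad/s.
Step 2 — Component impedances:
  R1: Z = R = 200 Ω
  L: Z = jωL = j·9488·0.0804 = 0 + j762.8 Ω
  C: Z = 1/(jωC) = -j/(ω·C) = 0 - j2243 Ω
Step 3 — Parallel branch: L || C = 1/(1/L + 1/C) = 0 + j1156 Ω.
Step 4 — Series with R1: Z_total = R1 + (L || C) = 200 + j1156 Ω = 1173∠80.2° Ω.

Z = 200 + j1156 Ω = 1173∠80.2° Ω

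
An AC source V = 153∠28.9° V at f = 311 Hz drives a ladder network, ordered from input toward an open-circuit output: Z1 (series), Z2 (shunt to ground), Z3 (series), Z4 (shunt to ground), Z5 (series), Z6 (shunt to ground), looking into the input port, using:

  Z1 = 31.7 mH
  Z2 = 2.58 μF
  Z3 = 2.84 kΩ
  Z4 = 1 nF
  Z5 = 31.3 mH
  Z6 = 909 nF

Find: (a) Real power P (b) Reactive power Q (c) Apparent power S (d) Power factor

Step 1 — Angular frequency: ω = 2π·f = 2π·311 = 1954 rad/s.
Step 2 — Component impedances:
  Z1: Z = jωL = j·1954·0.0317 = 0 + j61.94 Ω
  Z2: Z = 1/(jωC) = -j/(ω·C) = 0 - j198.4 Ω
  Z3: Z = R = 2840 Ω
  Z4: Z = 1/(jωC) = -j/(ω·C) = 0 - j5.118e+05 Ω
  Z5: Z = jωL = j·1954·0.0313 = 0 + j61.16 Ω
  Z6: Z = 1/(jωC) = -j/(ω·C) = 0 - j563 Ω
Step 3 — Ladder network (open output): work backward from the far end, alternating series and parallel combinations. Z_in = 13.06 - j133.2 Ω = 133.8∠-84.4° Ω.
Step 4 — Source phasor: V = 153∠28.9° V = 133.9 + j73.94 V.
Step 5 — Current: I = V / Z = -0.4522 + j1.05 A = 1.143∠113.3° A.
Step 6 — Complex power: S = V·I* = 17.07 - j174.1 VA.
Step 7 — Real power: P = Re(S) = 17.07 W.
Step 8 — Reactive power: Q = Im(S) = -174.1 VAR.
Step 9 — Apparent power: |S| = 174.9 VA.
Step 10 — Power factor: PF = P/|S| = 0.09759 (leading).

(a) P = 17.07 W  (b) Q = -174.1 VAR  (c) S = 174.9 VA  (d) PF = 0.09759 (leading)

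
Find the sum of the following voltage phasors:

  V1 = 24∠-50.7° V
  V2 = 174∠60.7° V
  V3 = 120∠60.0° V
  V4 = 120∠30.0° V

Step 1 — Convert each phasor to rectangular form:
  V1 = 24·(cos(-50.7°) + j·sin(-50.7°)) = 15.2 - j18.57 V
  V2 = 174·(cos(60.7°) + j·sin(60.7°)) = 85.15 + j151.7 V
  V3 = 120·(cos(60.0°) + j·sin(60.0°)) = 60 + j103.9 V
  V4 = 120·(cos(30.0°) + j·sin(30.0°)) = 103.9 + j60 V
Step 2 — Sum components: V_total = 264.3 + j297.1 V.
Step 3 — Convert to polar: |V_total| = 397.6 V, ∠V_total = 48.3°.

V_total = 397.6∠48.3° V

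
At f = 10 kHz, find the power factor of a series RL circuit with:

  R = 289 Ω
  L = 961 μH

Step 1 — Angular frequency: ω = 2π·f = 2π·1e+04 = 6.283e+04 rad/s.
Step 2 — Component impedances:
  R: Z = R = 289 Ω
  L: Z = jωL = j·6.283e+04·0.000961 = 0 + j60.38 Ω
Step 3 — Series combination: Z_total = R + L = 289 + j60.38 Ω = 295.2∠11.8° Ω.
Step 4 — Power factor: PF = cos(φ) = Re(Z)/|Z| = 289/295.24 = 0.9789.
Step 5 — Type: Im(Z) = 60.38 ⇒ lagging (phase φ = 11.8°).

PF = 0.9789 (lagging, φ = 11.8°)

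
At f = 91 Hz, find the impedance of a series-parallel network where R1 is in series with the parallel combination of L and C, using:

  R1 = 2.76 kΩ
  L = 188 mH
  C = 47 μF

Step 1 — Angular frequency: ω = 2π·f = 2π·91 = 571.8 rad/s.
Step 2 — Component impedances:
  R1: Z = R = 2760 Ω
  L: Z = jωL = j·571.8·0.188 = 0 + j107.5 Ω
  C: Z = 1/(jωC) = -j/(ω·C) = 0 - j37.21 Ω
Step 3 — Parallel branch: L || C = 1/(1/L + 1/C) = 0 - j56.91 Ω.
Step 4 — Series with R1: Z_total = R1 + (L || C) = 2760 - j56.91 Ω = 2761∠-1.2° Ω.

Z = 2760 - j56.91 Ω = 2761∠-1.2° Ω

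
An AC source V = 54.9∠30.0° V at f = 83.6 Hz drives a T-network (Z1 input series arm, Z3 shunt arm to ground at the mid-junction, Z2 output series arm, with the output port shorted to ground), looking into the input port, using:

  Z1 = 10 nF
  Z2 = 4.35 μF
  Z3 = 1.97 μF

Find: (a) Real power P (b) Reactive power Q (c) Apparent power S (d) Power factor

Step 1 — Angular frequency: ω = 2π·f = 2π·83.6 = 525.3 rad/s.
Step 2 — Component impedances:
  Z1: Z = 1/(jωC) = -j/(ω·C) = 0 - j1.904e+05 Ω
  Z2: Z = 1/(jωC) = -j/(ω·C) = 0 - j437.6 Ω
  Z3: Z = 1/(jωC) = -j/(ω·C) = 0 - j966.4 Ω
Step 3 — With the output port shorted to ground, the output series arm Z2 runs from the junction to ground; the shunt arm Z3 also runs from the junction to ground. They appear in parallel: Z3 || Z2 = 0 - j301.2 Ω.
Step 4 — Series with input arm Z1: Z_in = Z1 + (Z3 || Z2) = 0 - j1.907e+05 Ω = 1.907e+05∠-90.0° Ω.
Step 5 — Source phasor: V = 54.9∠30.0° V = 47.54 + j27.45 V.
Step 6 — Current: I = V / Z = -0.000144 + j0.0002493 A = 0.0002879∠120.0° A.
Step 7 — Complex power: S = V·I* = 0 - j0.01581 VA.
Step 8 — Real power: P = Re(S) = 0 W.
Step 9 — Reactive power: Q = Im(S) = -0.01581 VAR.
Step 10 — Apparent power: |S| = 0.01581 VA.
Step 11 — Power factor: PF = P/|S| = 0 (leading).

(a) P = 0 W  (b) Q = -0.01581 VAR  (c) S = 0.01581 VA  (d) PF = 0 (leading)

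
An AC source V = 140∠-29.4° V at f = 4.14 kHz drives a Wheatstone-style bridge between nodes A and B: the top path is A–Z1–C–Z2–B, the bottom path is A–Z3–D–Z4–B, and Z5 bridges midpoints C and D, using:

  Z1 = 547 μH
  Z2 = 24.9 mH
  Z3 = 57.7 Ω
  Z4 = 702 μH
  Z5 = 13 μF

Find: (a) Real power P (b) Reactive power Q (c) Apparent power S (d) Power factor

Step 1 — Angular frequency: ω = 2π·f = 2π·4140 = 2.601e+04 rad/s.
Step 2 — Component impedances:
  Z1: Z = jωL = j·2.601e+04·0.000547 = 0 + j14.23 Ω
  Z2: Z = jωL = j·2.601e+04·0.0249 = 0 + j647.7 Ω
  Z3: Z = R = 57.7 Ω
  Z4: Z = jωL = j·2.601e+04·0.000702 = 0 + j18.26 Ω
  Z5: Z = 1/(jωC) = -j/(ω·C) = 0 - j2.957 Ω
Step 3 — Bridge requires nodal analysis (the Z5 bridge couples midpoints C and D, so the two paths cannot be reduced to a simple series/parallel combination). Setting node B to ground and injecting 1 A at node A, the 3-node admittance system at A, C, D solves to V_A = Z_AB = 2.147 + j28.76 Ω = 28.84∠85.7° Ω.
Step 4 — Source phasor: V = 140∠-29.4° V = 122 - j68.73 V.
Step 5 — Current: I = V / Z = -2.062 - j4.395 A = 4.854∠-115.1° A.
Step 6 — Complex power: S = V·I* = 50.59 + j677.7 VA.
Step 7 — Real power: P = Re(S) = 50.59 W.
Step 8 — Reactive power: Q = Im(S) = 677.7 VAR.
Step 9 — Apparent power: |S| = 679.6 VA.
Step 10 — Power factor: PF = P/|S| = 0.07444 (lagging).

(a) P = 50.59 W  (b) Q = 677.7 VAR  (c) S = 679.6 VA  (d) PF = 0.07444 (lagging)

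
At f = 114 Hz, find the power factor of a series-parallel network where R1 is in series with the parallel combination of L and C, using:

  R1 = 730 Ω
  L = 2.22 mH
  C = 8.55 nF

Step 1 — Angular frequency: ω = 2π·f = 2π·114 = 716.3 rad/s.
Step 2 — Component impedances:
  R1: Z = R = 730 Ω
  L: Z = jωL = j·716.3·0.00222 = 0 + j1.59 Ω
  C: Z = 1/(jωC) = -j/(ω·C) = 0 - j1.633e+05 Ω
Step 3 — Parallel branch: L || C = 1/(1/L + 1/C) = 0 + j1.59 Ω.
Step 4 — Series with R1: Z_total = R1 + (L || C) = 730 + j1.59 Ω = 730∠0.1° Ω.
Step 5 — Power factor: PF = cos(φ) = Re(Z)/|Z| = 730/730 = 1.
Step 6 — Type: Im(Z) = 1.59 ⇒ lagging (phase φ = 0.1°).

PF = 1 (lagging, φ = 0.1°)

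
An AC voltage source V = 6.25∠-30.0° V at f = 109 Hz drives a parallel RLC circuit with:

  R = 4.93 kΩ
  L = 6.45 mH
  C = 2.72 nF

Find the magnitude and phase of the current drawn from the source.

Step 1 — Angular frequency: ω = 2π·f = 2π·109 = 684.9 rad/s.
Step 2 — Component impedances:
  R: Z = R = 4930 Ω
  L: Z = jωL = j·684.9·0.00645 = 0 + j4.417 Ω
  C: Z = 1/(jωC) = -j/(ω·C) = 0 - j5.368e+05 Ω
Step 3 — Parallel combination: 1/Z_total = 1/R + 1/L + 1/C; Z_total = 0.003958 + j4.417 Ω = 4.417∠89.9° Ω.
Step 4 — Source phasor: V = 6.25∠-30.0° V = 5.413 - j3.125 V.
Step 5 — Ohm's law: I = V / Z_total = (5.413 - j3.125) / (0.003958 + j4.417) = -0.7063 - j1.226 A.
Step 6 — Convert to polar: |I| = 1.415 A, ∠I = -119.9°.

I = 1.415∠-119.9° A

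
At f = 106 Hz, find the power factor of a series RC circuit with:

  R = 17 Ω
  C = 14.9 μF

Step 1 — Angular frequency: ω = 2π·f = 2π·106 = 666 rad/s.
Step 2 — Component impedances:
  R: Z = R = 17 Ω
  C: Z = 1/(jωC) = -j/(ω·C) = 0 - j100.8 Ω
Step 3 — Series combination: Z_total = R + C = 17 - j100.8 Ω = 102.2∠-80.4° Ω.
Step 4 — Power factor: PF = cos(φ) = Re(Z)/|Z| = 17/102.19 = 0.1664.
Step 5 — Type: Im(Z) = -100.8 ⇒ leading (phase φ = -80.4°).

PF = 0.1664 (leading, φ = -80.4°)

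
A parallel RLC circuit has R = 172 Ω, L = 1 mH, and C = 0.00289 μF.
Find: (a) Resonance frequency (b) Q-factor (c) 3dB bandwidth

Step 1 — Resonance: ω₀ = 1/√(LC) = 1/√(0.001·2.89e-09) = 5.882e+05 rad/s.
Step 2 — f₀ = ω₀/(2π) = 9.362e+04 Hz.
Step 3 — Parallel Q: Q = R/(ω₀L) = 172/(5.882e+05·0.001) = 0.2924.
Step 4 — Bandwidth: Δω = ω₀/Q = 2.012e+06 rad/s; BW = Δω/(2π) = 3.202e+05 Hz.

(a) f₀ = 9.362e+04 Hz  (b) Q = 0.2924  (c) BW = 3.202e+05 Hz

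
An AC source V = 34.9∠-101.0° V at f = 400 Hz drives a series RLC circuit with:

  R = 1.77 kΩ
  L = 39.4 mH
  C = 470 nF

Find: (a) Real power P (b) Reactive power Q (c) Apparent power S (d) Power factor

Step 1 — Angular frequency: ω = 2π·f = 2π·400 = 2513 rad/s.
Step 2 — Component impedances:
  R: Z = R = 1770 Ω
  L: Z = jωL = j·2513·0.0394 = 0 + j99.02 Ω
  C: Z = 1/(jωC) = -j/(ω·C) = 0 - j846.6 Ω
Step 3 — Series combination: Z_total = R + L + C = 1770 - j747.5 Ω = 1921∠-22.9° Ω.
Step 4 — Source phasor: V = 34.9∠-101.0° V = -6.659 - j34.26 V.
Step 5 — Current: I = V / Z = 0.003744 - j0.01777 A = 0.01816∠-78.1° A.
Step 6 — Complex power: S = V·I* = 0.584 - j0.2466 VA.
Step 7 — Real power: P = Re(S) = 0.584 W.
Step 8 — Reactive power: Q = Im(S) = -0.2466 VAR.
Step 9 — Apparent power: |S| = 0.6339 VA.
Step 10 — Power factor: PF = P/|S| = 0.9212 (leading).

(a) P = 0.584 W  (b) Q = -0.2466 VAR  (c) S = 0.6339 VA  (d) PF = 0.9212 (leading)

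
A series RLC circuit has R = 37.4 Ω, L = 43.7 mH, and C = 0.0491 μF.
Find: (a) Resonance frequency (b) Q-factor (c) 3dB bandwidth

Step 1 — Resonance condition Im(Z)=0 gives ω₀ = 1/√(LC).
Step 2 — ω₀ = 1/√(0.0437·4.91e-08) = 2.159e+04 rad/s.
Step 3 — f₀ = ω₀/(2π) = 3436 Hz.
Step 4 — Series Q: Q = ω₀L/R = 2.159e+04·0.0437/37.4 = 25.22.
Step 5 — 3dB bandwidth: Δω = ω₀/Q = 855.8 rad/s; BW = Δω/(2π) = 136.2 Hz.

(a) f₀ = 3436 Hz  (b) Q = 25.22  (c) BW = 136.2 Hz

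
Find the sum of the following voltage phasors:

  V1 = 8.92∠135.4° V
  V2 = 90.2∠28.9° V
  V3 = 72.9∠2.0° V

Step 1 — Convert each phasor to rectangular form:
  V1 = 8.92·(cos(135.4°) + j·sin(135.4°)) = -6.351 + j6.263 V
  V2 = 90.2·(cos(28.9°) + j·sin(28.9°)) = 78.97 + j43.59 V
  V3 = 72.9·(cos(2.0°) + j·sin(2.0°)) = 72.86 + j2.544 V
Step 2 — Sum components: V_total = 145.5 + j52.4 V.
Step 3 — Convert to polar: |V_total| = 154.6 V, ∠V_total = 19.8°.

V_total = 154.6∠19.8° V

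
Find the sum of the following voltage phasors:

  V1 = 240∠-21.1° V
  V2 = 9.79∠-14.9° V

Step 1 — Convert each phasor to rectangular form:
  V1 = 240·(cos(-21.1°) + j·sin(-21.1°)) = 223.9 - j86.4 V
  V2 = 9.79·(cos(-14.9°) + j·sin(-14.9°)) = 9.461 - j2.517 V
Step 2 — Sum components: V_total = 233.4 - j88.92 V.
Step 3 — Convert to polar: |V_total| = 249.7 V, ∠V_total = -20.9°.

V_total = 249.7∠-20.9° V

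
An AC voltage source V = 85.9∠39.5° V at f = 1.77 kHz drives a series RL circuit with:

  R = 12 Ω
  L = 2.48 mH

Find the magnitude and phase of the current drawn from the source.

Step 1 — Angular frequency: ω = 2π·f = 2π·1770 = 1.112e+04 rad/s.
Step 2 — Component impedances:
  R: Z = R = 12 Ω
  L: Z = jωL = j·1.112e+04·0.00248 = 0 + j27.58 Ω
Step 3 — Series combination: Z_total = R + L = 12 + j27.58 Ω = 30.08∠66.5° Ω.
Step 4 — Source phasor: V = 85.9∠39.5° V = 66.28 + j54.64 V.
Step 5 — Ohm's law: I = V / Z_total = (66.28 + j54.64) / (12 + j27.58) = 2.545 - j1.296 A.
Step 6 — Convert to polar: |I| = 2.856 A, ∠I = -27.0°.

I = 2.856∠-27.0° A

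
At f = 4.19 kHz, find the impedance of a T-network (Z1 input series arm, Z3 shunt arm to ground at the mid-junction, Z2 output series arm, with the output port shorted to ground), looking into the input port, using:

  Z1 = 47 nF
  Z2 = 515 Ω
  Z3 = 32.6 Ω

Step 1 — Angular frequency: ω = 2π·f = 2π·4190 = 2.633e+04 rad/s.
Step 2 — Component impedances:
  Z1: Z = 1/(jωC) = -j/(ω·C) = 0 - j808.2 Ω
  Z2: Z = R = 515 Ω
  Z3: Z = R = 32.6 Ω
Step 3 — With the output port shorted to ground, the output series arm Z2 runs from the junction to ground; the shunt arm Z3 also runs from the junction to ground. They appear in parallel: Z3 || Z2 = 30.66 Ω.
Step 4 — Series with input arm Z1: Z_in = Z1 + (Z3 || Z2) = 30.66 - j808.2 Ω = 808.8∠-87.8° Ω.

Z = 30.66 - j808.2 Ω = 808.8∠-87.8° Ω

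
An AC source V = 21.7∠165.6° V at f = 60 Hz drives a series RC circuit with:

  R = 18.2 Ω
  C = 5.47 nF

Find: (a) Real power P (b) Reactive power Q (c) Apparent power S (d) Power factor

Step 1 — Angular frequency: ω = 2π·f = 2π·60 = 377 rad/s.
Step 2 — Component impedances:
  R: Z = R = 18.2 Ω
  C: Z = 1/(jωC) = -j/(ω·C) = 0 - j4.849e+05 Ω
Step 3 — Series combination: Z_total = R + C = 18.2 - j4.849e+05 Ω = 4.849e+05∠-90.0° Ω.
Step 4 — Source phasor: V = 21.7∠165.6° V = -21.02 + j5.397 V.
Step 5 — Current: I = V / Z = -1.113e-05 - j4.334e-05 A = 4.475e-05∠-104.4° A.
Step 6 — Complex power: S = V·I* = 3.644e-08 - j0.000971 VA.
Step 7 — Real power: P = Re(S) = 3.644e-08 W.
Step 8 — Reactive power: Q = Im(S) = -0.000971 VAR.
Step 9 — Apparent power: |S| = 0.000971 VA.
Step 10 — Power factor: PF = P/|S| = 3.753e-05 (leading).

(a) P = 3.644e-08 W  (b) Q = -0.000971 VAR  (c) S = 0.000971 VA  (d) PF = 3.753e-05 (leading)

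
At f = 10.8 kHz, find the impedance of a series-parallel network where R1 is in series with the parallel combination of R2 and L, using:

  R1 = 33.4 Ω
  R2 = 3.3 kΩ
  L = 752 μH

Step 1 — Angular frequency: ω = 2π·f = 2π·1.08e+04 = 6.786e+04 rad/s.
Step 2 — Component impedances:
  R1: Z = R = 33.4 Ω
  R2: Z = R = 3300 Ω
  L: Z = jωL = j·6.786e+04·0.000752 = 0 + j51.03 Ω
Step 3 — Parallel branch: R2 || L = 1/(1/R2 + 1/L) = 0.7889 + j51.02 Ω.
Step 4 — Series with R1: Z_total = R1 + (R2 || L) = 34.19 + j51.02 Ω = 61.41∠56.2° Ω.

Z = 34.19 + j51.02 Ω = 61.41∠56.2° Ω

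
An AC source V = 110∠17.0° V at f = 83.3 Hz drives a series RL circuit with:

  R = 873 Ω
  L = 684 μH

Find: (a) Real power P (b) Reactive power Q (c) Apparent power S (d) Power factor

Step 1 — Angular frequency: ω = 2π·f = 2π·83.3 = 523.4 rad/s.
Step 2 — Component impedances:
  R: Z = R = 873 Ω
  L: Z = jωL = j·523.4·0.000684 = 0 + j0.358 Ω
Step 3 — Series combination: Z_total = R + L = 873 + j0.358 Ω = 873∠0.0° Ω.
Step 4 — Source phasor: V = 110∠17.0° V = 105.2 + j32.16 V.
Step 5 — Current: I = V / Z = 0.1205 + j0.03679 A = 0.126∠17.0° A.
Step 6 — Complex power: S = V·I* = 13.86 + j0.005684 VA.
Step 7 — Real power: P = Re(S) = 13.86 W.
Step 8 — Reactive power: Q = Im(S) = 0.005684 VAR.
Step 9 — Apparent power: |S| = 13.86 VA.
Step 10 — Power factor: PF = P/|S| = 1 (lagging).

(a) P = 13.86 W  (b) Q = 0.005684 VAR  (c) S = 13.86 VA  (d) PF = 1 (lagging)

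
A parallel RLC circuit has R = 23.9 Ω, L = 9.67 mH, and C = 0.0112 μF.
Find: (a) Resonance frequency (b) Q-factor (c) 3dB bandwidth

Step 1 — Resonance: ω₀ = 1/√(LC) = 1/√(0.00967·1.12e-08) = 9.609e+04 rad/s.
Step 2 — f₀ = ω₀/(2π) = 1.529e+04 Hz.
Step 3 — Parallel Q: Q = R/(ω₀L) = 23.9/(9.609e+04·0.00967) = 0.02572.
Step 4 — Bandwidth: Δω = ω₀/Q = 3.736e+06 rad/s; BW = Δω/(2π) = 5.946e+05 Hz.

(a) f₀ = 1.529e+04 Hz  (b) Q = 0.02572  (c) BW = 5.946e+05 Hz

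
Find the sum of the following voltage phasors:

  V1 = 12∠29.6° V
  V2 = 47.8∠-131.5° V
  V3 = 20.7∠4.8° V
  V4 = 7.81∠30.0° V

Step 1 — Convert each phasor to rectangular form:
  V1 = 12·(cos(29.6°) + j·sin(29.6°)) = 10.43 + j5.927 V
  V2 = 47.8·(cos(-131.5°) + j·sin(-131.5°)) = -31.67 - j35.8 V
  V3 = 20.7·(cos(4.8°) + j·sin(4.8°)) = 20.63 + j1.732 V
  V4 = 7.81·(cos(30.0°) + j·sin(30.0°)) = 6.764 + j3.905 V
Step 2 — Sum components: V_total = 6.152 - j24.24 V.
Step 3 — Convert to polar: |V_total| = 25 V, ∠V_total = -75.8°.

V_total = 25∠-75.8° V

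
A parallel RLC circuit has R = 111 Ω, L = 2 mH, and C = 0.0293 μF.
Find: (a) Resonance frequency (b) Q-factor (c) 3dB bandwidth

Step 1 — Resonance: ω₀ = 1/√(LC) = 1/√(0.002·2.93e-08) = 1.306e+05 rad/s.
Step 2 — f₀ = ω₀/(2π) = 2.079e+04 Hz.
Step 3 — Parallel Q: Q = R/(ω₀L) = 111/(1.306e+05·0.002) = 0.4249.
Step 4 — Bandwidth: Δω = ω₀/Q = 3.075e+05 rad/s; BW = Δω/(2π) = 4.894e+04 Hz.

(a) f₀ = 2.079e+04 Hz  (b) Q = 0.4249  (c) BW = 4.894e+04 Hz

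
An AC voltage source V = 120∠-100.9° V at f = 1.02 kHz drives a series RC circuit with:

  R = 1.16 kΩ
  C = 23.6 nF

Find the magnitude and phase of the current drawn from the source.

Step 1 — Angular frequency: ω = 2π·f = 2π·1020 = 6409 rad/s.
Step 2 — Component impedances:
  R: Z = R = 1160 Ω
  C: Z = 1/(jωC) = -j/(ω·C) = 0 - j6612 Ω
Step 3 — Series combination: Z_total = R + C = 1160 - j6612 Ω = 6713∠-80.0° Ω.
Step 4 — Source phasor: V = 120∠-100.9° V = -22.69 - j117.8 V.
Step 5 — Ohm's law: I = V / Z_total = (-22.69 - j117.8) / (1160 - j6612) = 0.01671 - j0.006363 A.
Step 6 — Convert to polar: |I| = 0.01788 A, ∠I = -20.9°.

I = 0.01788∠-20.9° A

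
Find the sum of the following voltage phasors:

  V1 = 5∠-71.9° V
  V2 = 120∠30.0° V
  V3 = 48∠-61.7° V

Step 1 — Convert each phasor to rectangular form:
  V1 = 5·(cos(-71.9°) + j·sin(-71.9°)) = 1.553 - j4.753 V
  V2 = 120·(cos(30.0°) + j·sin(30.0°)) = 103.9 + j60 V
  V3 = 48·(cos(-61.7°) + j·sin(-61.7°)) = 22.76 - j42.26 V
Step 2 — Sum components: V_total = 128.2 + j12.98 V.
Step 3 — Convert to polar: |V_total| = 128.9 V, ∠V_total = 5.8°.

V_total = 128.9∠5.8° V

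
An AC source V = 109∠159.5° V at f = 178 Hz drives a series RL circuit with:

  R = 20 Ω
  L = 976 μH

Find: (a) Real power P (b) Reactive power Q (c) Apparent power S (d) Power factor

Step 1 — Angular frequency: ω = 2π·f = 2π·178 = 1118 rad/s.
Step 2 — Component impedances:
  R: Z = R = 20 Ω
  L: Z = jωL = j·1118·0.000976 = 0 + j1.092 Ω
Step 3 — Series combination: Z_total = R + L = 20 + j1.092 Ω = 20.03∠3.1° Ω.
Step 4 — Source phasor: V = 109∠159.5° V = -102.1 + j38.17 V.
Step 5 — Current: I = V / Z = -4.986 + j2.181 A = 5.442∠156.4° A.
Step 6 — Complex power: S = V·I* = 592.3 + j32.33 VA.
Step 7 — Real power: P = Re(S) = 592.3 W.
Step 8 — Reactive power: Q = Im(S) = 32.33 VAR.
Step 9 — Apparent power: |S| = 593.2 VA.
Step 10 — Power factor: PF = P/|S| = 0.9985 (lagging).

(a) P = 592.3 W  (b) Q = 32.33 VAR  (c) S = 593.2 VA  (d) PF = 0.9985 (lagging)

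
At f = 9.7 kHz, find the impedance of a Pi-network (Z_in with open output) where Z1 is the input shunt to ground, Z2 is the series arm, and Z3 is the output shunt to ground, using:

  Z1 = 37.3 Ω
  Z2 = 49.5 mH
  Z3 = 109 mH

Step 1 — Angular frequency: ω = 2π·f = 2π·9700 = 6.095e+04 rad/s.
Step 2 — Component impedances:
  Z1: Z = R = 37.3 Ω
  Z2: Z = jωL = j·6.095e+04·0.0495 = 0 + j3017 Ω
  Z3: Z = jωL = j·6.095e+04·0.109 = 0 + j6643 Ω
Step 3 — With open output, the series arm Z2 and the output shunt Z3 appear in series to ground: Z2 + Z3 = 0 + j9660 Ω.
Step 4 — Parallel with input shunt Z1: Z_in = Z1 || (Z2 + Z3) = 37.3 + j0.144 Ω = 37.3∠0.2° Ω.

Z = 37.3 + j0.144 Ω = 37.3∠0.2° Ω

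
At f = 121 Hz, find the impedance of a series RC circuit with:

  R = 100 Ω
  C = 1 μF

Step 1 — Angular frequency: ω = 2π·f = 2π·121 = 760.3 rad/s.
Step 2 — Component impedances:
  R: Z = R = 100 Ω
  C: Z = 1/(jωC) = -j/(ω·C) = 0 - j1315 Ω
Step 3 — Series combination: Z_total = R + C = 100 - j1315 Ω = 1319∠-85.7° Ω.

Z = 100 - j1315 Ω = 1319∠-85.7° Ω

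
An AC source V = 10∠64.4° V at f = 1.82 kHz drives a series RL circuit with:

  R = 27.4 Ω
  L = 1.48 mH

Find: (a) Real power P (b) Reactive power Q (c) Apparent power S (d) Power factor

Step 1 — Angular frequency: ω = 2π·f = 2π·1820 = 1.144e+04 rad/s.
Step 2 — Component impedances:
  R: Z = R = 27.4 Ω
  L: Z = jωL = j·1.144e+04·0.00148 = 0 + j16.92 Ω
Step 3 — Series combination: Z_total = R + L = 27.4 + j16.92 Ω = 32.21∠31.7° Ω.
Step 4 — Source phasor: V = 10∠64.4° V = 4.321 + j9.018 V.
Step 5 — Current: I = V / Z = 0.2613 + j0.1677 A = 0.3105∠32.7° A.
Step 6 — Complex power: S = V·I* = 2.642 + j1.632 VA.
Step 7 — Real power: P = Re(S) = 2.642 W.
Step 8 — Reactive power: Q = Im(S) = 1.632 VAR.
Step 9 — Apparent power: |S| = 3.105 VA.
Step 10 — Power factor: PF = P/|S| = 0.8508 (lagging).

(a) P = 2.642 W  (b) Q = 1.632 VAR  (c) S = 3.105 VA  (d) PF = 0.8508 (lagging)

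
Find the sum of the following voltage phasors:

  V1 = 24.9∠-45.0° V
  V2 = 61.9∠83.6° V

Step 1 — Convert each phasor to rectangular form:
  V1 = 24.9·(cos(-45.0°) + j·sin(-45.0°)) = 17.61 - j17.61 V
  V2 = 61.9·(cos(83.6°) + j·sin(83.6°)) = 6.9 + j61.51 V
Step 2 — Sum components: V_total = 24.51 + j43.91 V.
Step 3 — Convert to polar: |V_total| = 50.28 V, ∠V_total = 60.8°.

V_total = 50.28∠60.8° V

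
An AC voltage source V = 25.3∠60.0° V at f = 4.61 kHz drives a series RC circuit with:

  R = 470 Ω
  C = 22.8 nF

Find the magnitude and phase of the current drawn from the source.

Step 1 — Angular frequency: ω = 2π·f = 2π·4610 = 2.897e+04 rad/s.
Step 2 — Component impedances:
  R: Z = R = 470 Ω
  C: Z = 1/(jωC) = -j/(ω·C) = 0 - j1514 Ω
Step 3 — Series combination: Z_total = R + C = 470 - j1514 Ω = 1585∠-72.8° Ω.
Step 4 — Source phasor: V = 25.3∠60.0° V = 12.65 + j21.91 V.
Step 5 — Ohm's law: I = V / Z_total = (12.65 + j21.91) / (470 - j1514) = -0.01083 + j0.01172 A.
Step 6 — Convert to polar: |I| = 0.01596 A, ∠I = 132.8°.

I = 0.01596∠132.8° A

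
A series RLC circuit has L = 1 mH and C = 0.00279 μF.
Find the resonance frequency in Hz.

Step 1 — Resonance condition Im(Z)=0 gives ω₀ = 1/√(LC).
Step 2 — ω₀ = 1/√(0.001·2.79e-09) = 5.987e+05 rad/s.
Step 3 — f₀ = ω₀/(2π) = 9.528e+04 Hz.

f₀ = 9.528e+04 Hz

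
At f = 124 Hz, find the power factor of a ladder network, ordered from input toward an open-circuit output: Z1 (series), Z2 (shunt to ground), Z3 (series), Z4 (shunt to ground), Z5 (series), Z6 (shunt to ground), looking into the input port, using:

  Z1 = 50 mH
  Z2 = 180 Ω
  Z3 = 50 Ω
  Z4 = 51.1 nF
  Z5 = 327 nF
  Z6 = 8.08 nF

Step 1 — Angular frequency: ω = 2π·f = 2π·124 = 779.1 rad/s.
Step 2 — Component impedances:
  Z1: Z = jωL = j·779.1·0.05 = 0 + j38.96 Ω
  Z2: Z = R = 180 Ω
  Z3: Z = R = 50 Ω
  Z4: Z = 1/(jωC) = -j/(ω·C) = 0 - j2.512e+04 Ω
  Z5: Z = 1/(jωC) = -j/(ω·C) = 0 - j3925 Ω
  Z6: Z = 1/(jωC) = -j/(ω·C) = 0 - j1.588e+05 Ω
Step 3 — Ladder network (open output): work backward from the far end, alternating series and parallel combinations. Z_in = 180 + j37.47 Ω = 183.8∠11.8° Ω.
Step 4 — Power factor: PF = cos(φ) = Re(Z)/|Z| = 179.98/183.84 = 0.979.
Step 5 — Type: Im(Z) = 37.47 ⇒ lagging (phase φ = 11.8°).

PF = 0.979 (lagging, φ = 11.8°)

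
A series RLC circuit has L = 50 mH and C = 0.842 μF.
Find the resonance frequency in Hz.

Step 1 — Resonance condition Im(Z)=0 gives ω₀ = 1/√(LC).
Step 2 — ω₀ = 1/√(0.05·8.42e-07) = 4874 rad/s.
Step 3 — f₀ = ω₀/(2π) = 775.7 Hz.

f₀ = 775.7 Hz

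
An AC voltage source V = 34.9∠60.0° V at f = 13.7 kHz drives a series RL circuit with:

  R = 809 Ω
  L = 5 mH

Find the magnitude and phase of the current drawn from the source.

Step 1 — Angular frequency: ω = 2π·f = 2π·1.37e+04 = 8.608e+04 rad/s.
Step 2 — Component impedances:
  R: Z = R = 809 Ω
  L: Z = jωL = j·8.608e+04·0.005 = 0 + j430.4 Ω
Step 3 — Series combination: Z_total = R + L = 809 + j430.4 Ω = 916.4∠28.0° Ω.
Step 4 — Source phasor: V = 34.9∠60.0° V = 17.45 + j30.22 V.
Step 5 — Ohm's law: I = V / Z_total = (17.45 + j30.22) / (809 + j430.4) = 0.0323 + j0.02017 A.
Step 6 — Convert to polar: |I| = 0.03809 A, ∠I = 32.0°.

I = 0.03809∠32.0° A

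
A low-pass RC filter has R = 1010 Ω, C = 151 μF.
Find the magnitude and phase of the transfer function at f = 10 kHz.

Step 1 — Angular frequency: ω = 2π·1e+04 = 6.283e+04 rad/s.
Step 2 — Transfer function: H(jω) = 1/(1 + jωRC).
Step 3 — Denominator: 1 + jωRC = 1 + j·6.283e+04·1010·0.000151 = 1 + j9582.
Step 4 — H = 1.089e-08 - j0.0001044.
Step 5 — Magnitude: |H| = 0.0001044 (-79.6 dB); phase: φ = -90.0°.

|H| = 0.0001044 (-79.6 dB), φ = -90.0°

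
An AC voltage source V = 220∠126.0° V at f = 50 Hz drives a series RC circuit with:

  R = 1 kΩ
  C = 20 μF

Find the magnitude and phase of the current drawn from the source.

Step 1 — Angular frequency: ω = 2π·f = 2π·50 = 314.2 rad/s.
Step 2 — Component impedances:
  R: Z = R = 1000 Ω
  C: Z = 1/(jωC) = -j/(ω·C) = 0 - j159.2 Ω
Step 3 — Series combination: Z_total = R + C = 1000 - j159.2 Ω = 1013∠-9.0° Ω.
Step 4 — Source phasor: V = 220∠126.0° V = -129.3 + j178 V.
Step 5 — Ohm's law: I = V / Z_total = (-129.3 + j178) / (1000 - j159.2) = -0.1537 + j0.1535 A.
Step 6 — Convert to polar: |I| = 0.2173 A, ∠I = 135.0°.

I = 0.2173∠135.0° A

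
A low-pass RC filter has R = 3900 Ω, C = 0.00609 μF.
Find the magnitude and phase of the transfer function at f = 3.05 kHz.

Step 1 — Angular frequency: ω = 2π·3050 = 1.916e+04 rad/s.
Step 2 — Transfer function: H(jω) = 1/(1 + jωRC).
Step 3 — Denominator: 1 + jωRC = 1 + j·1.916e+04·3900·6.09e-09 = 1 + j0.4552.
Step 4 — H = 0.8284 - j0.377.
Step 5 — Magnitude: |H| = 0.9102 (-0.8 dB); phase: φ = -24.5°.

|H| = 0.9102 (-0.8 dB), φ = -24.5°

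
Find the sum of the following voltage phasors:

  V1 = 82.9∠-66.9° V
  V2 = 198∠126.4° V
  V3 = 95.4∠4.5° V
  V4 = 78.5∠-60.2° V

Step 1 — Convert each phasor to rectangular form:
  V1 = 82.9·(cos(-66.9°) + j·sin(-66.9°)) = 32.52 - j76.25 V
  V2 = 198·(cos(126.4°) + j·sin(126.4°)) = -117.5 + j159.4 V
  V3 = 95.4·(cos(4.5°) + j·sin(4.5°)) = 95.11 + j7.485 V
  V4 = 78.5·(cos(-60.2°) + j·sin(-60.2°)) = 39.01 - j68.12 V
Step 2 — Sum components: V_total = 49.15 + j22.48 V.
Step 3 — Convert to polar: |V_total| = 54.04 V, ∠V_total = 24.6°.

V_total = 54.04∠24.6° V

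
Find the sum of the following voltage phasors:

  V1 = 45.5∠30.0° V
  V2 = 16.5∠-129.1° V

Step 1 — Convert each phasor to rectangular form:
  V1 = 45.5·(cos(30.0°) + j·sin(30.0°)) = 39.4 + j22.75 V
  V2 = 16.5·(cos(-129.1°) + j·sin(-129.1°)) = -10.41 - j12.8 V
Step 2 — Sum components: V_total = 29 + j9.945 V.
Step 3 — Convert to polar: |V_total| = 30.66 V, ∠V_total = 18.9°.

V_total = 30.66∠18.9° V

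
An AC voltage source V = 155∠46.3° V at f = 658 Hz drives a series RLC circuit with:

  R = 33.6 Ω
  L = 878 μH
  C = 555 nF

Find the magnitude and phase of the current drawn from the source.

Step 1 — Angular frequency: ω = 2π·f = 2π·658 = 4134 rad/s.
Step 2 — Component impedances:
  R: Z = R = 33.6 Ω
  L: Z = jωL = j·4134·0.000878 = 0 + j3.63 Ω
  C: Z = 1/(jωC) = -j/(ω·C) = 0 - j435.8 Ω
Step 3 — Series combination: Z_total = R + L + C = 33.6 - j432.2 Ω = 433.5∠-85.6° Ω.
Step 4 — Source phasor: V = 155∠46.3° V = 107.1 + j112.1 V.
Step 5 — Ohm's law: I = V / Z_total = (107.1 + j112.1) / (33.6 - j432.2) = -0.2386 + j0.2663 A.
Step 6 — Convert to polar: |I| = 0.3576 A, ∠I = 131.9°.

I = 0.3576∠131.9° A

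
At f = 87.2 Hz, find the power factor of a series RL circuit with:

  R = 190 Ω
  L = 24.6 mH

Step 1 — Angular frequency: ω = 2π·f = 2π·87.2 = 547.9 rad/s.
Step 2 — Component impedances:
  R: Z = R = 190 Ω
  L: Z = jωL = j·547.9·0.0246 = 0 + j13.48 Ω
Step 3 — Series combination: Z_total = R + L = 190 + j13.48 Ω = 190.5∠4.1° Ω.
Step 4 — Power factor: PF = cos(φ) = Re(Z)/|Z| = 190/190.48 = 0.9975.
Step 5 — Type: Im(Z) = 13.48 ⇒ lagging (phase φ = 4.1°).

PF = 0.9975 (lagging, φ = 4.1°)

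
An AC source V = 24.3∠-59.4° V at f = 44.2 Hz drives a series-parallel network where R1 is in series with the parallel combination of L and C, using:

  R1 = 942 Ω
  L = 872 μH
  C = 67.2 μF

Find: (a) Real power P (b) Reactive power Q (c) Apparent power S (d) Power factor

Step 1 — Angular frequency: ω = 2π·f = 2π·44.2 = 277.7 rad/s.
Step 2 — Component impedances:
  R1: Z = R = 942 Ω
  L: Z = jωL = j·277.7·0.000872 = 0 + j0.2422 Ω
  C: Z = 1/(jωC) = -j/(ω·C) = 0 - j53.58 Ω
Step 3 — Parallel branch: L || C = 1/(1/L + 1/C) = 0 + j0.2433 Ω.
Step 4 — Series with R1: Z_total = R1 + (L || C) = 942 + j0.2433 Ω = 942∠0.0° Ω.
Step 5 — Source phasor: V = 24.3∠-59.4° V = 12.37 - j20.92 V.
Step 6 — Current: I = V / Z = 0.01313 - j0.02221 A = 0.0258∠-59.4° A.
Step 7 — Complex power: S = V·I* = 0.6268 + j0.0001619 VA.
Step 8 — Real power: P = Re(S) = 0.6268 W.
Step 9 — Reactive power: Q = Im(S) = 0.0001619 VAR.
Step 10 — Apparent power: |S| = 0.6268 VA.
Step 11 — Power factor: PF = P/|S| = 1 (lagging).

(a) P = 0.6268 W  (b) Q = 0.0001619 VAR  (c) S = 0.6268 VA  (d) PF = 1 (lagging)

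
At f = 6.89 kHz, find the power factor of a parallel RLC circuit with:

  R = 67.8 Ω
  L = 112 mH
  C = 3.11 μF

Step 1 — Angular frequency: ω = 2π·f = 2π·6890 = 4.329e+04 rad/s.
Step 2 — Component impedances:
  R: Z = R = 67.8 Ω
  L: Z = jωL = j·4.329e+04·0.112 = 0 + j4849 Ω
  C: Z = 1/(jωC) = -j/(ω·C) = 0 - j7.427 Ω
Step 3 — Parallel combination: 1/Z_total = 1/R + 1/L + 1/C; Z_total = 0.8065 - j7.35 Ω = 7.394∠-83.7° Ω.
Step 4 — Power factor: PF = cos(φ) = Re(Z)/|Z| = 0.8065/7.394 = 0.1091.
Step 5 — Type: Im(Z) = -7.35 ⇒ leading (phase φ = -83.7°).

PF = 0.1091 (leading, φ = -83.7°)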